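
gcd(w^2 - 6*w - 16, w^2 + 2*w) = w + 2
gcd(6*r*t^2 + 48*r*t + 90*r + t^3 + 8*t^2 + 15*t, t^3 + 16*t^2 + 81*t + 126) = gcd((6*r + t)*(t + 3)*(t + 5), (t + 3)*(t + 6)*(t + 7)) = t + 3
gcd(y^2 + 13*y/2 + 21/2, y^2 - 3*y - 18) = y + 3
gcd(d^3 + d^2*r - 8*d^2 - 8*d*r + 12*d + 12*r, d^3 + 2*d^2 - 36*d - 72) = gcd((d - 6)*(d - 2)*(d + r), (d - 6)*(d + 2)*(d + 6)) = d - 6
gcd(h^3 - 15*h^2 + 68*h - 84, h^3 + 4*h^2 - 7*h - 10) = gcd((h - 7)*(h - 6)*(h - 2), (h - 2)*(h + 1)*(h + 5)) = h - 2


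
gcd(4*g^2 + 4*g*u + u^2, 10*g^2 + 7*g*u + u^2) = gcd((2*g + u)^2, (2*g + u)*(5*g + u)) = 2*g + u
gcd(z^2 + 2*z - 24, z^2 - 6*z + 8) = z - 4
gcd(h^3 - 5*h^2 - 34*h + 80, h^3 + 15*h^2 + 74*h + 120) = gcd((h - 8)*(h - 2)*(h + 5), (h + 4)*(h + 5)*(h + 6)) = h + 5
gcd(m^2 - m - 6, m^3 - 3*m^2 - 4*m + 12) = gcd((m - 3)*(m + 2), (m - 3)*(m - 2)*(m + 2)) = m^2 - m - 6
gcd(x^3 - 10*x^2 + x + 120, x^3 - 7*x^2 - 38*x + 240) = x^2 - 13*x + 40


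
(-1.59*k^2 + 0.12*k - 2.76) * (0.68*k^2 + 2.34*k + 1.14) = -1.0812*k^4 - 3.639*k^3 - 3.4086*k^2 - 6.3216*k - 3.1464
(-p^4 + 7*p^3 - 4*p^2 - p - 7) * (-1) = p^4 - 7*p^3 + 4*p^2 + p + 7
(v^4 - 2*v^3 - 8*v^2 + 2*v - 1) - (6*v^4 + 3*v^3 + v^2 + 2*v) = -5*v^4 - 5*v^3 - 9*v^2 - 1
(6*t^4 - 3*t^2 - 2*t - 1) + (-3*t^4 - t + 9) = 3*t^4 - 3*t^2 - 3*t + 8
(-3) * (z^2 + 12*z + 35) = -3*z^2 - 36*z - 105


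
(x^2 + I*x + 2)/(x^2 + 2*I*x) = (x - I)/x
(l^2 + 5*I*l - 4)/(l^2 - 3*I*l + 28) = (l + I)/(l - 7*I)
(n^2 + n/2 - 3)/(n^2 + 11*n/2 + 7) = (2*n - 3)/(2*n + 7)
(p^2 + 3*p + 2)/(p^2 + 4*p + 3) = (p + 2)/(p + 3)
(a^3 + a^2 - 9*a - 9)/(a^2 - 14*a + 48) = (a^3 + a^2 - 9*a - 9)/(a^2 - 14*a + 48)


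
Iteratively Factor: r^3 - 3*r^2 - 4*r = (r - 4)*(r^2 + r) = r*(r - 4)*(r + 1)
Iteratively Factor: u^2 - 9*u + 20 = (u - 5)*(u - 4)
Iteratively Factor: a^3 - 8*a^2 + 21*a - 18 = (a - 2)*(a^2 - 6*a + 9) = (a - 3)*(a - 2)*(a - 3)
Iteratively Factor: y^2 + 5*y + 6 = (y + 3)*(y + 2)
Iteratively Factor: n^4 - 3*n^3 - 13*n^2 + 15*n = (n - 5)*(n^3 + 2*n^2 - 3*n) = (n - 5)*(n - 1)*(n^2 + 3*n) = (n - 5)*(n - 1)*(n + 3)*(n)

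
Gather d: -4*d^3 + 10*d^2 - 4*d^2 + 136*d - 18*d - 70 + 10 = -4*d^3 + 6*d^2 + 118*d - 60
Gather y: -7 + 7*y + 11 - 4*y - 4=3*y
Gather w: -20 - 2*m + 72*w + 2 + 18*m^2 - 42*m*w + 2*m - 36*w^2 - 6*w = 18*m^2 - 36*w^2 + w*(66 - 42*m) - 18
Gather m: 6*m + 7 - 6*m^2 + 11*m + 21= -6*m^2 + 17*m + 28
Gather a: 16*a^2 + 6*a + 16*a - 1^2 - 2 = 16*a^2 + 22*a - 3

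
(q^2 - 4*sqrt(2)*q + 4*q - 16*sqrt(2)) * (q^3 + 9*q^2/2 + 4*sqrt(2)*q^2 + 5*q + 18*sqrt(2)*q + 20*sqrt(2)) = q^5 + 17*q^4/2 - 9*q^3 - 252*q^2 - 736*q - 640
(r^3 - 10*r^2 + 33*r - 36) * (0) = 0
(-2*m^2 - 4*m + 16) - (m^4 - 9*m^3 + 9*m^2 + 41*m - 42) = -m^4 + 9*m^3 - 11*m^2 - 45*m + 58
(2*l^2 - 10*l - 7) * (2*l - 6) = 4*l^3 - 32*l^2 + 46*l + 42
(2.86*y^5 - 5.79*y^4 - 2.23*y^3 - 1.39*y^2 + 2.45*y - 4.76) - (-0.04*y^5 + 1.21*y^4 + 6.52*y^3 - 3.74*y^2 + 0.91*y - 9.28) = 2.9*y^5 - 7.0*y^4 - 8.75*y^3 + 2.35*y^2 + 1.54*y + 4.52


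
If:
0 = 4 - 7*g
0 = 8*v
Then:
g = 4/7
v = 0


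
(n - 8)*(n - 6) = n^2 - 14*n + 48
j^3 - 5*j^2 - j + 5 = (j - 5)*(j - 1)*(j + 1)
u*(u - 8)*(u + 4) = u^3 - 4*u^2 - 32*u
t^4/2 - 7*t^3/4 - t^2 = t^2*(t/2 + 1/4)*(t - 4)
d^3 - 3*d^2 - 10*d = d*(d - 5)*(d + 2)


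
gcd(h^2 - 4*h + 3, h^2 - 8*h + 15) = h - 3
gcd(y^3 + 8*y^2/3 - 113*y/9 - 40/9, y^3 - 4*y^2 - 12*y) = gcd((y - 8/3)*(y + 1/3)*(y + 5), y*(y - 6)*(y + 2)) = 1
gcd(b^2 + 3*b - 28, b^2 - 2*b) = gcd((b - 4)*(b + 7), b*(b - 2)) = 1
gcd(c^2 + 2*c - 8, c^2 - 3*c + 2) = c - 2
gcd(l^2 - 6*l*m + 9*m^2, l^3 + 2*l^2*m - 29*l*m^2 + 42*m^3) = l - 3*m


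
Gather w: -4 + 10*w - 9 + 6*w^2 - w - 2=6*w^2 + 9*w - 15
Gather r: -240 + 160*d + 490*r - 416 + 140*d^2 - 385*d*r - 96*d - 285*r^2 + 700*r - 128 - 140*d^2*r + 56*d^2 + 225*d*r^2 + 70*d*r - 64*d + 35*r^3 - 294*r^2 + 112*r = 196*d^2 + 35*r^3 + r^2*(225*d - 579) + r*(-140*d^2 - 315*d + 1302) - 784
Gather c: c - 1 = c - 1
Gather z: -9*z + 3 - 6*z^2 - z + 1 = -6*z^2 - 10*z + 4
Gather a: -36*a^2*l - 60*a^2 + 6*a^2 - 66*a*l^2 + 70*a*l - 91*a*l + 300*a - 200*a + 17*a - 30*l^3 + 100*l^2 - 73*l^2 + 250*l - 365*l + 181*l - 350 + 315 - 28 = a^2*(-36*l - 54) + a*(-66*l^2 - 21*l + 117) - 30*l^3 + 27*l^2 + 66*l - 63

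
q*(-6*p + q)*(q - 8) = -6*p*q^2 + 48*p*q + q^3 - 8*q^2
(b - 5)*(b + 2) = b^2 - 3*b - 10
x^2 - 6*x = x*(x - 6)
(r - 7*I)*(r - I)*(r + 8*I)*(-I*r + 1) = -I*r^4 + r^3 - 57*I*r^2 + r - 56*I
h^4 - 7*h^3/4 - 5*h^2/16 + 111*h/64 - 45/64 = (h - 5/4)*(h - 3/4)^2*(h + 1)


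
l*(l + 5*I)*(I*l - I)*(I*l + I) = -l^4 - 5*I*l^3 + l^2 + 5*I*l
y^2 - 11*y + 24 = (y - 8)*(y - 3)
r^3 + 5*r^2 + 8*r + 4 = (r + 1)*(r + 2)^2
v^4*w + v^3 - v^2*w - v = v*(v - 1)*(v + 1)*(v*w + 1)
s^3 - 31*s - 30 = (s - 6)*(s + 1)*(s + 5)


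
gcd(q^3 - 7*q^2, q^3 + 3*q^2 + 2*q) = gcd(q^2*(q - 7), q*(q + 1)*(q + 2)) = q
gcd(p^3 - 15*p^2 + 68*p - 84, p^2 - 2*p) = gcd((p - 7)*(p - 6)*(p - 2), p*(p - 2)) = p - 2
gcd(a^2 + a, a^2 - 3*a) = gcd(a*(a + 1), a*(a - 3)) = a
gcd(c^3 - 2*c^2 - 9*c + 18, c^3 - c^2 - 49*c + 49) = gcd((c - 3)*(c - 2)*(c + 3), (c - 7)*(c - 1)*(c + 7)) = 1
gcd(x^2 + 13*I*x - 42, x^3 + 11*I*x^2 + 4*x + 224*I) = x + 7*I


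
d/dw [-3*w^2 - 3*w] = -6*w - 3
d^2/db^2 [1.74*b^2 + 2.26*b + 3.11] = 3.48000000000000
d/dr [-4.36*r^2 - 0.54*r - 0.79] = -8.72*r - 0.54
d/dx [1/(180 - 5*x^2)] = 2*x/(5*(x^2 - 36)^2)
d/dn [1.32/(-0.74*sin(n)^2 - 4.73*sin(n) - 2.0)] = (1.9536*sin(n) + 6.2436)*cos(n)/(0.74*sin(n)^2 + 4.73*sin(n) + 2.0)^2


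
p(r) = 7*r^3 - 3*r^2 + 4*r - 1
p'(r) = 21*r^2 - 6*r + 4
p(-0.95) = -13.51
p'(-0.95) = 28.65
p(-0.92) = -12.67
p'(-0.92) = 27.29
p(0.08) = -0.70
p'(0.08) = 3.65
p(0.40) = 0.57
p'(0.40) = 4.96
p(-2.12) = -89.66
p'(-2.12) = 111.10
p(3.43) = 259.90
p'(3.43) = 230.48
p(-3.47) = -343.48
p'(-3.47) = 277.68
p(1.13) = 9.79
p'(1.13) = 24.03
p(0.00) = -1.00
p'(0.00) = 4.00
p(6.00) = 1427.00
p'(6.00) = 724.00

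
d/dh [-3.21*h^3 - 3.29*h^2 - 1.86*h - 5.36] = -9.63*h^2 - 6.58*h - 1.86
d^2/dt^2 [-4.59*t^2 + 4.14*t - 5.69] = -9.18000000000000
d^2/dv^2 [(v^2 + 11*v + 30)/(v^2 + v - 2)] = 4*(5*v^3 + 48*v^2 + 78*v + 58)/(v^6 + 3*v^5 - 3*v^4 - 11*v^3 + 6*v^2 + 12*v - 8)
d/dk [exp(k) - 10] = exp(k)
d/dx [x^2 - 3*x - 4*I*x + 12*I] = 2*x - 3 - 4*I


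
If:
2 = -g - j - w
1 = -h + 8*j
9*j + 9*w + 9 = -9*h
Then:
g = -8*w/9 - 2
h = -8*w/9 - 1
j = -w/9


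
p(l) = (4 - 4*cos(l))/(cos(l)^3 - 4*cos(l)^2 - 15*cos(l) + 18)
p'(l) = (4 - 4*cos(l))*(3*sin(l)*cos(l)^2 - 8*sin(l)*cos(l) - 15*sin(l))/(cos(l)^3 - 4*cos(l)^2 - 15*cos(l) + 18)^2 + 4*sin(l)/(cos(l)^3 - 4*cos(l)^2 - 15*cos(l) + 18)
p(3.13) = 0.29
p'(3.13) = 0.00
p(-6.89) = 0.20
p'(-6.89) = -0.01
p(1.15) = 0.21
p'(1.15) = 0.02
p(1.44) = 0.22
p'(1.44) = 0.03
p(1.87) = 0.23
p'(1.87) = 0.05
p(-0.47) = 0.20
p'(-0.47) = -0.01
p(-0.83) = 0.20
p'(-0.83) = -0.01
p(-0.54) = 0.20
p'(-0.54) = -0.01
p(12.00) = 0.20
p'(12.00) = -0.00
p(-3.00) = 0.28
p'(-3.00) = -0.01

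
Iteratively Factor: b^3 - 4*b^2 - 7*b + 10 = (b + 2)*(b^2 - 6*b + 5) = (b - 5)*(b + 2)*(b - 1)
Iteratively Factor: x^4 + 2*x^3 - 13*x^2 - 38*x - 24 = (x + 2)*(x^3 - 13*x - 12) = (x + 2)*(x + 3)*(x^2 - 3*x - 4) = (x - 4)*(x + 2)*(x + 3)*(x + 1)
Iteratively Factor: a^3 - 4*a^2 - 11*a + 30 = (a + 3)*(a^2 - 7*a + 10) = (a - 5)*(a + 3)*(a - 2)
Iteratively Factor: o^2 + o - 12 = (o - 3)*(o + 4)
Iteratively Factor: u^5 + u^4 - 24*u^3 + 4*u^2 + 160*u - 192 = (u + 4)*(u^4 - 3*u^3 - 12*u^2 + 52*u - 48) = (u - 3)*(u + 4)*(u^3 - 12*u + 16) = (u - 3)*(u - 2)*(u + 4)*(u^2 + 2*u - 8) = (u - 3)*(u - 2)^2*(u + 4)*(u + 4)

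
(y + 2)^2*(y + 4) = y^3 + 8*y^2 + 20*y + 16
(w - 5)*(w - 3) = w^2 - 8*w + 15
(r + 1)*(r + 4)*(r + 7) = r^3 + 12*r^2 + 39*r + 28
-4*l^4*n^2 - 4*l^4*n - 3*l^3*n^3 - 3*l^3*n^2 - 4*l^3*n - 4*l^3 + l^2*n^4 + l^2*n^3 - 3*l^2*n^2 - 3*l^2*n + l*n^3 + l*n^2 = (-4*l + n)*(l + n)*(l*n + 1)*(l*n + l)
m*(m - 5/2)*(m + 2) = m^3 - m^2/2 - 5*m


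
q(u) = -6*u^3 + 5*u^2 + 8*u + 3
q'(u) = -18*u^2 + 10*u + 8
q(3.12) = -105.60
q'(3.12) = -136.02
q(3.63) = -189.07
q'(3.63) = -192.88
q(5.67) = -884.60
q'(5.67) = -513.98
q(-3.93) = 412.98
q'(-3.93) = -309.31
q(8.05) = -2738.55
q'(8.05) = -1077.94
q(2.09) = -13.22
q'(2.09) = -49.73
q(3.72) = -206.92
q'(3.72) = -203.89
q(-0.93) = 4.71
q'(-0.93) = -16.87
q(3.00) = -90.00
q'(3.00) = -124.00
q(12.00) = -9549.00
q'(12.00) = -2464.00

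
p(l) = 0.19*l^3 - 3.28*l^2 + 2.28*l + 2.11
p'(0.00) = 2.28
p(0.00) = 2.11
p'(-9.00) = 107.49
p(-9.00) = -422.60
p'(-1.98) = 17.50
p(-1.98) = -16.74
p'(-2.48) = 22.05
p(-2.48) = -26.62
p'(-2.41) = 21.40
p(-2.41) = -25.09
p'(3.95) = -14.74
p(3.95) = -28.35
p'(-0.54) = 5.99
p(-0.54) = -0.11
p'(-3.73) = 34.68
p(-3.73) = -61.89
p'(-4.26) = 40.57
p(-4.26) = -81.82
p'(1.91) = -8.17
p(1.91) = -4.18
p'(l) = 0.57*l^2 - 6.56*l + 2.28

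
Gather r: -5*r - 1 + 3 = 2 - 5*r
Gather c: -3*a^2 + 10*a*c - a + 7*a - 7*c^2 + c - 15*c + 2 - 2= -3*a^2 + 6*a - 7*c^2 + c*(10*a - 14)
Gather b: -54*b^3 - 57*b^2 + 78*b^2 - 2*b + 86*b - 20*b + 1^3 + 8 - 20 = -54*b^3 + 21*b^2 + 64*b - 11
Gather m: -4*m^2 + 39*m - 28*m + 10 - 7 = -4*m^2 + 11*m + 3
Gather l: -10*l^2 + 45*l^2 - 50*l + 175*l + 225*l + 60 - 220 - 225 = 35*l^2 + 350*l - 385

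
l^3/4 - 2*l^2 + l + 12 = (l/4 + 1/2)*(l - 6)*(l - 4)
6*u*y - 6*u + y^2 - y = (6*u + y)*(y - 1)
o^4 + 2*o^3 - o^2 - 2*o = o*(o - 1)*(o + 1)*(o + 2)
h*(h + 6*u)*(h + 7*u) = h^3 + 13*h^2*u + 42*h*u^2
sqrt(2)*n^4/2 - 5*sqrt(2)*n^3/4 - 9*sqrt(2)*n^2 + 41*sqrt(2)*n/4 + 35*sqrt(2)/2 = (n - 5)*(n - 2)*(n + 7/2)*(sqrt(2)*n/2 + sqrt(2)/2)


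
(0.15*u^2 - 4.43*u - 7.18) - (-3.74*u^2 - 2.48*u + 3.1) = 3.89*u^2 - 1.95*u - 10.28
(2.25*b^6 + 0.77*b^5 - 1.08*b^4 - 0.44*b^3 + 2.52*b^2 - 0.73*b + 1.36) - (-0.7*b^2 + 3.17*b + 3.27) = 2.25*b^6 + 0.77*b^5 - 1.08*b^4 - 0.44*b^3 + 3.22*b^2 - 3.9*b - 1.91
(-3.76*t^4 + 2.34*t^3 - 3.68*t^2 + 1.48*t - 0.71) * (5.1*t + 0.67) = -19.176*t^5 + 9.4148*t^4 - 17.2002*t^3 + 5.0824*t^2 - 2.6294*t - 0.4757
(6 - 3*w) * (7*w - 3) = -21*w^2 + 51*w - 18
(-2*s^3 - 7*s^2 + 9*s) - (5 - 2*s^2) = -2*s^3 - 5*s^2 + 9*s - 5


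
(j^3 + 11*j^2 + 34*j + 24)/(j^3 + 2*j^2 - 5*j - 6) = (j^2 + 10*j + 24)/(j^2 + j - 6)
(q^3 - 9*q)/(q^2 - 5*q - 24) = q*(q - 3)/(q - 8)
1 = 1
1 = 1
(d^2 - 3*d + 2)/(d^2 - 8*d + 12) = (d - 1)/(d - 6)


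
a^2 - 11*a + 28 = (a - 7)*(a - 4)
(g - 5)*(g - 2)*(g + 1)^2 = g^4 - 5*g^3 - 3*g^2 + 13*g + 10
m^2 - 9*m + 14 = (m - 7)*(m - 2)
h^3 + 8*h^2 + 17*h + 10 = (h + 1)*(h + 2)*(h + 5)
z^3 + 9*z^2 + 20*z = z*(z + 4)*(z + 5)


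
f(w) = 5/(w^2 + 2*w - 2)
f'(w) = 5*(-2*w - 2)/(w^2 + 2*w - 2)^2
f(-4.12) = 0.74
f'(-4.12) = 0.69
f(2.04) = 0.80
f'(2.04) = -0.78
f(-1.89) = -2.26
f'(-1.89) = 1.83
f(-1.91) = -2.30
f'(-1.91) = 1.93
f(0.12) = -2.86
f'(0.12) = -3.68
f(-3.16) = 3.00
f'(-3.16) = 7.79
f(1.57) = 1.39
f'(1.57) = -1.98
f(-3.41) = 1.78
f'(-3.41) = 3.06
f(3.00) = 0.38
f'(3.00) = -0.24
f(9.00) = 0.05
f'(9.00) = -0.01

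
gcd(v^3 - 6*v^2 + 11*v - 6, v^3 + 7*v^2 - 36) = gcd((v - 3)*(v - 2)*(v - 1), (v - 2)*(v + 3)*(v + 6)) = v - 2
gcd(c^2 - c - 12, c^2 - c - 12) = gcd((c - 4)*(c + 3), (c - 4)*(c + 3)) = c^2 - c - 12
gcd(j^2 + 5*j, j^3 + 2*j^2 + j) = j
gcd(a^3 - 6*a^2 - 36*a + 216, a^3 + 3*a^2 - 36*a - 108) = a^2 - 36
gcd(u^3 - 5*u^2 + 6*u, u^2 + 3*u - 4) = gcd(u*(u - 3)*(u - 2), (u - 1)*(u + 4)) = 1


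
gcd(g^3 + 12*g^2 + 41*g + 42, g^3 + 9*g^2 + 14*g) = g^2 + 9*g + 14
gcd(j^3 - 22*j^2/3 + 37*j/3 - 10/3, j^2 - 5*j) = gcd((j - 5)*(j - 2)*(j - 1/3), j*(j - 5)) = j - 5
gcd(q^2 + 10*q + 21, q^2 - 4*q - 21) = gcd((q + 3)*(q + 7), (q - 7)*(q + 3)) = q + 3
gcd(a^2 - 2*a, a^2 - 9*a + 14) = a - 2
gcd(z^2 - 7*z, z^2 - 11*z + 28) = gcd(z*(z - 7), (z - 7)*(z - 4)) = z - 7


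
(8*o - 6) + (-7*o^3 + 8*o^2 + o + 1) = -7*o^3 + 8*o^2 + 9*o - 5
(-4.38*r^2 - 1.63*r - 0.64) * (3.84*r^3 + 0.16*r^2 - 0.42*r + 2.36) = -16.8192*r^5 - 6.96*r^4 - 0.8788*r^3 - 9.7546*r^2 - 3.578*r - 1.5104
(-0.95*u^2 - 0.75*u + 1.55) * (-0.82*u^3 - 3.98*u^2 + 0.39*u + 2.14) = 0.779*u^5 + 4.396*u^4 + 1.3435*u^3 - 8.4945*u^2 - 1.0005*u + 3.317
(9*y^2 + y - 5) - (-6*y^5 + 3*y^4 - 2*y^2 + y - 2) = 6*y^5 - 3*y^4 + 11*y^2 - 3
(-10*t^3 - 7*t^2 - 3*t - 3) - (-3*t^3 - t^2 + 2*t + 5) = -7*t^3 - 6*t^2 - 5*t - 8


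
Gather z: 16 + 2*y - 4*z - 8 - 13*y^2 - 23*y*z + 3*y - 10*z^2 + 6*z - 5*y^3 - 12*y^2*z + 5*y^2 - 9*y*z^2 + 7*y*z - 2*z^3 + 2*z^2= -5*y^3 - 8*y^2 + 5*y - 2*z^3 + z^2*(-9*y - 8) + z*(-12*y^2 - 16*y + 2) + 8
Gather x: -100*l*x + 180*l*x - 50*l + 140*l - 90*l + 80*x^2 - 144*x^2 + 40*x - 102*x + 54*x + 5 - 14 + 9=-64*x^2 + x*(80*l - 8)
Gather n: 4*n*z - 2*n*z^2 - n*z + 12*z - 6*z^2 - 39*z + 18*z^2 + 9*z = n*(-2*z^2 + 3*z) + 12*z^2 - 18*z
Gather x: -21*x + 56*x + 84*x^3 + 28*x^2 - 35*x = 84*x^3 + 28*x^2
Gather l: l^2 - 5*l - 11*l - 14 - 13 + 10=l^2 - 16*l - 17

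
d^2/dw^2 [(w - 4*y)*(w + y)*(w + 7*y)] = 6*w + 8*y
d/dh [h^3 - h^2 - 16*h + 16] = 3*h^2 - 2*h - 16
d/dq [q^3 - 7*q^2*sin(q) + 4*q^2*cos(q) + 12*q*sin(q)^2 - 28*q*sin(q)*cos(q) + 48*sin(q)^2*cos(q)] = -4*q^2*sin(q) - 7*q^2*cos(q) + 3*q^2 - 14*q*sin(q) + 12*q*sin(2*q) + 8*q*cos(q) - 28*q*cos(2*q) - 12*sin(q) - 14*sin(2*q) + 36*sin(3*q) - 6*cos(2*q) + 6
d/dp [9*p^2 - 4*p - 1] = 18*p - 4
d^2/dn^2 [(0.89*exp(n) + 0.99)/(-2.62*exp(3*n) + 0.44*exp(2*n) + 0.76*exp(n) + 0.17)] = (-24.437264*exp(6*n) - 58.083828*exp(5*n) + 5.29301599999999*exp(4*n) - 1.679742*exp(3*n) - 4.56225*exp(2*n) - 0.160628*exp(n) + 0.102187)*exp(n)/(17.984728*exp(9*n) - 9.061008*exp(8*n) - 14.129136*exp(7*n) + 1.67074*exp(6*n) + 5.274384*exp(5*n) + 1.169856*exp(4*n) - 0.55291*exp(3*n) - 0.332724*exp(2*n) - 0.065892*exp(n) - 0.004913)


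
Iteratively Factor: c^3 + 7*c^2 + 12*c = (c + 4)*(c^2 + 3*c) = (c + 3)*(c + 4)*(c)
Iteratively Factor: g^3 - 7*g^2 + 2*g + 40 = (g + 2)*(g^2 - 9*g + 20) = (g - 5)*(g + 2)*(g - 4)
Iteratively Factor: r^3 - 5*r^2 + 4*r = (r)*(r^2 - 5*r + 4) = r*(r - 4)*(r - 1)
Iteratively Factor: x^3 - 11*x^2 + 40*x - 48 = (x - 3)*(x^2 - 8*x + 16) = (x - 4)*(x - 3)*(x - 4)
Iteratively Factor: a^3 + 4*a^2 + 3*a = (a + 3)*(a^2 + a) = a*(a + 3)*(a + 1)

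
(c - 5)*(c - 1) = c^2 - 6*c + 5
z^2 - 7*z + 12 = (z - 4)*(z - 3)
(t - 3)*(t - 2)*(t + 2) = t^3 - 3*t^2 - 4*t + 12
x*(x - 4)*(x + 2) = x^3 - 2*x^2 - 8*x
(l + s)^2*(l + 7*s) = l^3 + 9*l^2*s + 15*l*s^2 + 7*s^3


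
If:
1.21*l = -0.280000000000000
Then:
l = -0.23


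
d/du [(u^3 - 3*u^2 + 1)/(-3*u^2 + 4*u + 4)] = (-3*u^4 + 8*u^3 - 18*u - 4)/(9*u^4 - 24*u^3 - 8*u^2 + 32*u + 16)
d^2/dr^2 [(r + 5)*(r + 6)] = 2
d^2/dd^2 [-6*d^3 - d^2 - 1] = -36*d - 2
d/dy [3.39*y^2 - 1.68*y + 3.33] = 6.78*y - 1.68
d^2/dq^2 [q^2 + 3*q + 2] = 2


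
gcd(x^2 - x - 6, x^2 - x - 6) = x^2 - x - 6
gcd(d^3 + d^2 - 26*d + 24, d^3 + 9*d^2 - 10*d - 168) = d^2 + 2*d - 24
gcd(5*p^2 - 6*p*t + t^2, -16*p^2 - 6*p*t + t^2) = 1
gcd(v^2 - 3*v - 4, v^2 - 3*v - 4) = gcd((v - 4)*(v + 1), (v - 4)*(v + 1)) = v^2 - 3*v - 4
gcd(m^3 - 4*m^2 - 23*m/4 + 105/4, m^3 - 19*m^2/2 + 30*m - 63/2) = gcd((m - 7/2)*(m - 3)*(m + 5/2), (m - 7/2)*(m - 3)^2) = m^2 - 13*m/2 + 21/2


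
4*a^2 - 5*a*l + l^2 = (-4*a + l)*(-a + l)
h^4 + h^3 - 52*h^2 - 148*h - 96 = (h - 8)*(h + 1)*(h + 2)*(h + 6)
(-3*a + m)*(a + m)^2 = -3*a^3 - 5*a^2*m - a*m^2 + m^3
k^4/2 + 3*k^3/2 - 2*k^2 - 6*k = k*(k/2 + 1)*(k - 2)*(k + 3)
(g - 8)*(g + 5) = g^2 - 3*g - 40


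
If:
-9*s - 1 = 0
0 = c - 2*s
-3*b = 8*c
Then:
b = 16/27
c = -2/9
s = -1/9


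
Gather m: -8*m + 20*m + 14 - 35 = 12*m - 21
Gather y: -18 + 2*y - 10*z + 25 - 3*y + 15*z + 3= -y + 5*z + 10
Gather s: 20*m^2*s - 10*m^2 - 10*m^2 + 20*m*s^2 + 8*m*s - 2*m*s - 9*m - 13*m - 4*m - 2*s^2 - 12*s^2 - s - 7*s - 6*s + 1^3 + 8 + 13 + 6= -20*m^2 - 26*m + s^2*(20*m - 14) + s*(20*m^2 + 6*m - 14) + 28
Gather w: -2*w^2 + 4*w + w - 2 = -2*w^2 + 5*w - 2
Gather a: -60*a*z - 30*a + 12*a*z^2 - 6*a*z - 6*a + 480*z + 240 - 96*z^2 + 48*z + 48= a*(12*z^2 - 66*z - 36) - 96*z^2 + 528*z + 288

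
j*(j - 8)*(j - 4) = j^3 - 12*j^2 + 32*j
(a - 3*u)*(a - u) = a^2 - 4*a*u + 3*u^2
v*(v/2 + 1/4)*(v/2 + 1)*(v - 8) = v^4/4 - 11*v^3/8 - 19*v^2/4 - 2*v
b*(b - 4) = b^2 - 4*b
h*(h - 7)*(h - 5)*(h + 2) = h^4 - 10*h^3 + 11*h^2 + 70*h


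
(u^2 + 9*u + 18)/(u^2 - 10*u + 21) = (u^2 + 9*u + 18)/(u^2 - 10*u + 21)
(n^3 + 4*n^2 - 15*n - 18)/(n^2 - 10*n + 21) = (n^2 + 7*n + 6)/(n - 7)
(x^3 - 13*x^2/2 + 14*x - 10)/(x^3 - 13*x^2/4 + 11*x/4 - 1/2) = 2*(2*x^2 - 9*x + 10)/(4*x^2 - 5*x + 1)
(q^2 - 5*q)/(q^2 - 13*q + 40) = q/(q - 8)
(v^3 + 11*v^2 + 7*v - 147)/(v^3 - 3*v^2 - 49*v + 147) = (v + 7)/(v - 7)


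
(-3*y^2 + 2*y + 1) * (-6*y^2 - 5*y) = 18*y^4 + 3*y^3 - 16*y^2 - 5*y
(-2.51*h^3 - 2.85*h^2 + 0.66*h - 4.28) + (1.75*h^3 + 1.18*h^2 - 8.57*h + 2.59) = -0.76*h^3 - 1.67*h^2 - 7.91*h - 1.69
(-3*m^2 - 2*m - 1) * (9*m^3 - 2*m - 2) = -27*m^5 - 18*m^4 - 3*m^3 + 10*m^2 + 6*m + 2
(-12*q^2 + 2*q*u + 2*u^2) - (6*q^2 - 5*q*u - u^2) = -18*q^2 + 7*q*u + 3*u^2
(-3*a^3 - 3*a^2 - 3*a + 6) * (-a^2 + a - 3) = 3*a^5 + 9*a^3 + 15*a - 18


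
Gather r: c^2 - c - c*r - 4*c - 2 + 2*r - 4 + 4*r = c^2 - 5*c + r*(6 - c) - 6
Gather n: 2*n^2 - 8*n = 2*n^2 - 8*n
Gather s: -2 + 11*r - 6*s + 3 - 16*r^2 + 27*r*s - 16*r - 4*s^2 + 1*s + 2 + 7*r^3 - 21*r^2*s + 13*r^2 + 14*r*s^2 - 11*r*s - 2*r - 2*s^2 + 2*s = 7*r^3 - 3*r^2 - 7*r + s^2*(14*r - 6) + s*(-21*r^2 + 16*r - 3) + 3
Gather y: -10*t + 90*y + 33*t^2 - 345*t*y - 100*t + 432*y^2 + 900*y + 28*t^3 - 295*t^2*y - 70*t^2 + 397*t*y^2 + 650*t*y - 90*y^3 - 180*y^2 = 28*t^3 - 37*t^2 - 110*t - 90*y^3 + y^2*(397*t + 252) + y*(-295*t^2 + 305*t + 990)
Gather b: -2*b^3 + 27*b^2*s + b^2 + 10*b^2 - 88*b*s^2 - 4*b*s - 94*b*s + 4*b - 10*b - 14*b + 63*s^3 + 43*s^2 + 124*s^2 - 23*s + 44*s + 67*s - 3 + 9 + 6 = -2*b^3 + b^2*(27*s + 11) + b*(-88*s^2 - 98*s - 20) + 63*s^3 + 167*s^2 + 88*s + 12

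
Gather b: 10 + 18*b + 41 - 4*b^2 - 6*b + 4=-4*b^2 + 12*b + 55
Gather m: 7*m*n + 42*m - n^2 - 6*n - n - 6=m*(7*n + 42) - n^2 - 7*n - 6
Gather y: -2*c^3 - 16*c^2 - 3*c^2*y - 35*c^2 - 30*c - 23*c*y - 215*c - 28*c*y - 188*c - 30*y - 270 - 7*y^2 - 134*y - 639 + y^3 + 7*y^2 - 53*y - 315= -2*c^3 - 51*c^2 - 433*c + y^3 + y*(-3*c^2 - 51*c - 217) - 1224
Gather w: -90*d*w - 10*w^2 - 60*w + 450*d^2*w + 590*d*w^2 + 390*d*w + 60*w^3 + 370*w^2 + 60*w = 60*w^3 + w^2*(590*d + 360) + w*(450*d^2 + 300*d)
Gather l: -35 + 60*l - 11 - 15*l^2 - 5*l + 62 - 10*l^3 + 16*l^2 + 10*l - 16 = -10*l^3 + l^2 + 65*l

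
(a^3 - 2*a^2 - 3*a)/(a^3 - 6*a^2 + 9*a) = (a + 1)/(a - 3)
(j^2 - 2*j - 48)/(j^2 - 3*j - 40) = (j + 6)/(j + 5)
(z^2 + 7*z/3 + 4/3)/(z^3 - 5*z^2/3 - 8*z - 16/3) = 1/(z - 4)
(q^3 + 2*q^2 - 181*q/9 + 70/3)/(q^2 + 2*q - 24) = (q^2 - 4*q + 35/9)/(q - 4)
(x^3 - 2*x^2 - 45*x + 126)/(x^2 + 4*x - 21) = x - 6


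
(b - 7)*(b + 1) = b^2 - 6*b - 7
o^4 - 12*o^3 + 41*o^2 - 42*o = o*(o - 7)*(o - 3)*(o - 2)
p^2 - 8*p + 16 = (p - 4)^2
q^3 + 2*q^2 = q^2*(q + 2)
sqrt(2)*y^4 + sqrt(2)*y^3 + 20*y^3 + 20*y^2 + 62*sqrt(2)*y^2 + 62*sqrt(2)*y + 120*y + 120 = (y + 2*sqrt(2))*(y + 3*sqrt(2))*(y + 5*sqrt(2))*(sqrt(2)*y + sqrt(2))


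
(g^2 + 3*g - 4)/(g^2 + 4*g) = (g - 1)/g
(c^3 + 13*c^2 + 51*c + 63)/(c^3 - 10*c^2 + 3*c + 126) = (c^2 + 10*c + 21)/(c^2 - 13*c + 42)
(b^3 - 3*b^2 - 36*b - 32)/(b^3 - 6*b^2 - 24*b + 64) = (b + 1)/(b - 2)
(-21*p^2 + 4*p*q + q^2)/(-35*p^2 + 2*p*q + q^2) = (3*p - q)/(5*p - q)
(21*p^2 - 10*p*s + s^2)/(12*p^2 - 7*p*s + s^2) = (7*p - s)/(4*p - s)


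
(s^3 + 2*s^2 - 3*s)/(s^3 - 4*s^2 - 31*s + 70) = s*(s^2 + 2*s - 3)/(s^3 - 4*s^2 - 31*s + 70)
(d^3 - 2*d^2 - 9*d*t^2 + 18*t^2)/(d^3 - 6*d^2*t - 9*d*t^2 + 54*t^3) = (2 - d)/(-d + 6*t)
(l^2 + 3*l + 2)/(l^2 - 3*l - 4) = (l + 2)/(l - 4)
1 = 1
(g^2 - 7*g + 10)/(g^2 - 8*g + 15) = (g - 2)/(g - 3)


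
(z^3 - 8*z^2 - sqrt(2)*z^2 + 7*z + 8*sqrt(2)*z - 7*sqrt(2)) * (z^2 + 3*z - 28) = z^5 - 5*z^4 - sqrt(2)*z^4 - 45*z^3 + 5*sqrt(2)*z^3 + 45*sqrt(2)*z^2 + 245*z^2 - 245*sqrt(2)*z - 196*z + 196*sqrt(2)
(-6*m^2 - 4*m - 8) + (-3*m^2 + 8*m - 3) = -9*m^2 + 4*m - 11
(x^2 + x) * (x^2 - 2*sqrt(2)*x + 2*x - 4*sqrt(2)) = x^4 - 2*sqrt(2)*x^3 + 3*x^3 - 6*sqrt(2)*x^2 + 2*x^2 - 4*sqrt(2)*x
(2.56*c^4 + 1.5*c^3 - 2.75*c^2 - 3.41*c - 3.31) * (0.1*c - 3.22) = 0.256*c^5 - 8.0932*c^4 - 5.105*c^3 + 8.514*c^2 + 10.6492*c + 10.6582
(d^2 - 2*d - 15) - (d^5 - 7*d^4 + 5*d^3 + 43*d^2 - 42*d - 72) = -d^5 + 7*d^4 - 5*d^3 - 42*d^2 + 40*d + 57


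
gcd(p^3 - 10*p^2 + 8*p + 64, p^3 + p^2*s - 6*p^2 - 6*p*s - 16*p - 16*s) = p^2 - 6*p - 16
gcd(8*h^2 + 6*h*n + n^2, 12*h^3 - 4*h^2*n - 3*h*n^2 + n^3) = 2*h + n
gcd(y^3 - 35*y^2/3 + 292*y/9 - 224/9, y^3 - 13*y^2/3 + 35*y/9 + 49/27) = y - 7/3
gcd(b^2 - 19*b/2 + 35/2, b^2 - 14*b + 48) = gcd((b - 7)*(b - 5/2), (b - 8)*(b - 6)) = 1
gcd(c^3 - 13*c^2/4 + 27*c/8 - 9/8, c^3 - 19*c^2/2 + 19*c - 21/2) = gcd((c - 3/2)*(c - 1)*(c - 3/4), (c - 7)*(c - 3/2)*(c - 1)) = c^2 - 5*c/2 + 3/2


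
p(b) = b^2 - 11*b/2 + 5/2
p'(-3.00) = -11.50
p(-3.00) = 28.00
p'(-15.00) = -35.50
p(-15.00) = 310.00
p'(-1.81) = -9.12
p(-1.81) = 15.73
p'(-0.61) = -6.72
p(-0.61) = 6.23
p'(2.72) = -0.06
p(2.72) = -5.06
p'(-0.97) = -7.44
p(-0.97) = 8.78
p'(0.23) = -5.04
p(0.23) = 1.29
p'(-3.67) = -12.84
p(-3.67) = 36.15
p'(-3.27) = -12.04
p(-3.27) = 31.18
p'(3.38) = 1.26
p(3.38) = -4.67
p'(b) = 2*b - 11/2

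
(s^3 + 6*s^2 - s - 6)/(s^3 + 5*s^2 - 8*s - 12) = (s - 1)/(s - 2)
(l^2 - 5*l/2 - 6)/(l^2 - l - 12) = (l + 3/2)/(l + 3)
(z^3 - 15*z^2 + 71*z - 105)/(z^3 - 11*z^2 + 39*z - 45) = (z - 7)/(z - 3)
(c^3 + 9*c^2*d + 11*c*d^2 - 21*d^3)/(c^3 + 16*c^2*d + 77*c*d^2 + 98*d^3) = (c^2 + 2*c*d - 3*d^2)/(c^2 + 9*c*d + 14*d^2)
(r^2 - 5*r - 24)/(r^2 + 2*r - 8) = (r^2 - 5*r - 24)/(r^2 + 2*r - 8)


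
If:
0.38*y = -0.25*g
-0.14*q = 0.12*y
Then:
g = -1.52*y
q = -0.857142857142857*y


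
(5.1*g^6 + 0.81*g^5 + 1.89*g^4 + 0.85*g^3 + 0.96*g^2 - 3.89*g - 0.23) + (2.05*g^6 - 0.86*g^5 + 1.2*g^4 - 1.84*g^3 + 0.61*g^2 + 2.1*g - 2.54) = 7.15*g^6 - 0.0499999999999999*g^5 + 3.09*g^4 - 0.99*g^3 + 1.57*g^2 - 1.79*g - 2.77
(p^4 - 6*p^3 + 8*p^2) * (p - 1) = p^5 - 7*p^4 + 14*p^3 - 8*p^2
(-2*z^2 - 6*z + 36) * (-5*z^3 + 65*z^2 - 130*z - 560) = 10*z^5 - 100*z^4 - 310*z^3 + 4240*z^2 - 1320*z - 20160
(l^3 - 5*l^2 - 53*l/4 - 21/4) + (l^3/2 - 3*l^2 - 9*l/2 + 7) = 3*l^3/2 - 8*l^2 - 71*l/4 + 7/4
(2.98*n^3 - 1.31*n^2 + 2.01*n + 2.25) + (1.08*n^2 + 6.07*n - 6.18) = 2.98*n^3 - 0.23*n^2 + 8.08*n - 3.93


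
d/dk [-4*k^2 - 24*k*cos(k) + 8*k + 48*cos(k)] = 24*k*sin(k) - 8*k - 48*sin(k) - 24*cos(k) + 8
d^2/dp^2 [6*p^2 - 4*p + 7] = 12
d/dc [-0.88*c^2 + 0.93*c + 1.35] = 0.93 - 1.76*c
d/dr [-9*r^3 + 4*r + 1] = 4 - 27*r^2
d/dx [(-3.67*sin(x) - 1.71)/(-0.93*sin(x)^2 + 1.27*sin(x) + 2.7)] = (-3.1806*sin(x) + 1.70655*cos(2*x) - 9.44385)*cos(x)/(-0.93*sin(x)^2 + 1.27*sin(x) + 2.7)^2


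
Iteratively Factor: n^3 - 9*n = (n + 3)*(n^2 - 3*n) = n*(n + 3)*(n - 3)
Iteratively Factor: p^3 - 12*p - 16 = (p + 2)*(p^2 - 2*p - 8) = (p + 2)^2*(p - 4)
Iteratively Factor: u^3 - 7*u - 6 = (u + 1)*(u^2 - u - 6) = (u - 3)*(u + 1)*(u + 2)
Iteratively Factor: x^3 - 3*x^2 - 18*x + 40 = (x - 5)*(x^2 + 2*x - 8) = (x - 5)*(x - 2)*(x + 4)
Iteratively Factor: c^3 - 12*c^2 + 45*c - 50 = (c - 5)*(c^2 - 7*c + 10) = (c - 5)^2*(c - 2)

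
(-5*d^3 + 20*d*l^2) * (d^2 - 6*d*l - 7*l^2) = -5*d^5 + 30*d^4*l + 55*d^3*l^2 - 120*d^2*l^3 - 140*d*l^4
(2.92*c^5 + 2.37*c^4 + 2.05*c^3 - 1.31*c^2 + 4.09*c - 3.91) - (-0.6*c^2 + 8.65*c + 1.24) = 2.92*c^5 + 2.37*c^4 + 2.05*c^3 - 0.71*c^2 - 4.56*c - 5.15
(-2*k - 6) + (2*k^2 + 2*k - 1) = 2*k^2 - 7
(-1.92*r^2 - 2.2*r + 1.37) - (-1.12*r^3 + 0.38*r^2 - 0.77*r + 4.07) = 1.12*r^3 - 2.3*r^2 - 1.43*r - 2.7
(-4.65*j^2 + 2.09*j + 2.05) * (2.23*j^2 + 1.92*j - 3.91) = -10.3695*j^4 - 4.2673*j^3 + 26.7658*j^2 - 4.2359*j - 8.0155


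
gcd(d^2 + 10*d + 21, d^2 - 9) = d + 3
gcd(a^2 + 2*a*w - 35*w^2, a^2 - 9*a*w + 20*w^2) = -a + 5*w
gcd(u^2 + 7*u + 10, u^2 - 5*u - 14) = u + 2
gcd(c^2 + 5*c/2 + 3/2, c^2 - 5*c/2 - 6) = c + 3/2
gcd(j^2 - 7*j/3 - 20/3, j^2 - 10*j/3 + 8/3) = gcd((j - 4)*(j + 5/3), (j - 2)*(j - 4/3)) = 1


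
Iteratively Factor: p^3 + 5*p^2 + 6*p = (p + 2)*(p^2 + 3*p) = (p + 2)*(p + 3)*(p)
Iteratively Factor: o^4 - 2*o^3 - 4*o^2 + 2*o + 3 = (o - 3)*(o^3 + o^2 - o - 1) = (o - 3)*(o + 1)*(o^2 - 1) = (o - 3)*(o - 1)*(o + 1)*(o + 1)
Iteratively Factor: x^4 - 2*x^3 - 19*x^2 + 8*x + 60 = (x - 5)*(x^3 + 3*x^2 - 4*x - 12) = (x - 5)*(x + 3)*(x^2 - 4) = (x - 5)*(x - 2)*(x + 3)*(x + 2)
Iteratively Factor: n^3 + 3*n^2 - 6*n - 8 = (n - 2)*(n^2 + 5*n + 4) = (n - 2)*(n + 4)*(n + 1)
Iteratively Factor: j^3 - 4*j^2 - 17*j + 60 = (j + 4)*(j^2 - 8*j + 15) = (j - 5)*(j + 4)*(j - 3)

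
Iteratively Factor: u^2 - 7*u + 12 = (u - 3)*(u - 4)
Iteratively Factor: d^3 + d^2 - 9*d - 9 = (d + 1)*(d^2 - 9) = (d + 1)*(d + 3)*(d - 3)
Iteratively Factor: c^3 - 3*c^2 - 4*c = (c + 1)*(c^2 - 4*c) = (c - 4)*(c + 1)*(c)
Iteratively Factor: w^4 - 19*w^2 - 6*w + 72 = (w + 3)*(w^3 - 3*w^2 - 10*w + 24) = (w - 4)*(w + 3)*(w^2 + w - 6) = (w - 4)*(w + 3)^2*(w - 2)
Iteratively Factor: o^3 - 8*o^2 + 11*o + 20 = (o - 4)*(o^2 - 4*o - 5) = (o - 4)*(o + 1)*(o - 5)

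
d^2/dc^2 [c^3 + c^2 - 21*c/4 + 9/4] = 6*c + 2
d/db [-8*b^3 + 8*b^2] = 8*b*(2 - 3*b)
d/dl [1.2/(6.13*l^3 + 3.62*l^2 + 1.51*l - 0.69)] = (-22.068*l^2 - 8.688*l - 1.812)/(6.13*l^3 + 3.62*l^2 + 1.51*l - 0.69)^2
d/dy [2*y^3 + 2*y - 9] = 6*y^2 + 2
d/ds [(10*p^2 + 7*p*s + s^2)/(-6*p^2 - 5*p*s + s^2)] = 4*p*(2*p^2 - 8*p*s - 3*s^2)/(36*p^4 + 60*p^3*s + 13*p^2*s^2 - 10*p*s^3 + s^4)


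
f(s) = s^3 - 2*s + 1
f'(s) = 3*s^2 - 2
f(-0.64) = 2.02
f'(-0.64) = -0.77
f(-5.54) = -157.95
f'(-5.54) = 90.07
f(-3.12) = -23.13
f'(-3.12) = 27.20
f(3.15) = 25.96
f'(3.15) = 27.77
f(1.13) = 0.18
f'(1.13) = 1.83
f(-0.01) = 1.02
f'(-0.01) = -2.00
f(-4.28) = -68.84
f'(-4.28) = 52.96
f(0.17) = 0.66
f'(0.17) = -1.91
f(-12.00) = -1703.00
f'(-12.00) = 430.00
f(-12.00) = -1703.00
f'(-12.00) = 430.00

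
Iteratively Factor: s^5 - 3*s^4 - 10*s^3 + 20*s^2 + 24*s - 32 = (s - 1)*(s^4 - 2*s^3 - 12*s^2 + 8*s + 32) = (s - 2)*(s - 1)*(s^3 - 12*s - 16) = (s - 4)*(s - 2)*(s - 1)*(s^2 + 4*s + 4) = (s - 4)*(s - 2)*(s - 1)*(s + 2)*(s + 2)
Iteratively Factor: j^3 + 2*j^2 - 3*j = (j)*(j^2 + 2*j - 3) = j*(j - 1)*(j + 3)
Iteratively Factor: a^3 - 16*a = (a - 4)*(a^2 + 4*a) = a*(a - 4)*(a + 4)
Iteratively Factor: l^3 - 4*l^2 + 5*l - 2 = (l - 1)*(l^2 - 3*l + 2) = (l - 2)*(l - 1)*(l - 1)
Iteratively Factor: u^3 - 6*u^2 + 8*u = (u - 2)*(u^2 - 4*u) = (u - 4)*(u - 2)*(u)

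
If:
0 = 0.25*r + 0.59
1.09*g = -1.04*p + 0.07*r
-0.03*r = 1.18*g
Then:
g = 0.06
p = -0.22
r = -2.36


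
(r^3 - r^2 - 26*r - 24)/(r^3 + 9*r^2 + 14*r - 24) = (r^2 - 5*r - 6)/(r^2 + 5*r - 6)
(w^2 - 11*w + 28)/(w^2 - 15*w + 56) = (w - 4)/(w - 8)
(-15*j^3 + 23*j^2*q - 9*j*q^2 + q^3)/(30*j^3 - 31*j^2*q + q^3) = (-3*j + q)/(6*j + q)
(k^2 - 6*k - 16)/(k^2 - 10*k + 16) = (k + 2)/(k - 2)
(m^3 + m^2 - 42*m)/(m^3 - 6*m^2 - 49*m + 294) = m/(m - 7)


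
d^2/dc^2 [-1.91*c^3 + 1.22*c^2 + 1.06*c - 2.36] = 2.44 - 11.46*c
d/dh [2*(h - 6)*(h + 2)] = 4*h - 8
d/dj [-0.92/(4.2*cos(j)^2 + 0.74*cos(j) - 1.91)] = -(7.728*cos(j) + 0.6808)*sin(j)/(4.2*cos(j)^2 + 0.74*cos(j) - 1.91)^2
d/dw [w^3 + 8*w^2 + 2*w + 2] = 3*w^2 + 16*w + 2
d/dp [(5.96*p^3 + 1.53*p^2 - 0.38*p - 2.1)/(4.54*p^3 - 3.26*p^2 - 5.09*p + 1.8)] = (-1.4210854715202e-14*p^5 - 26.3758*p^4 - 57.2224*p^3 + 51.7595*p^2 - 8.184*p - 11.373)/(20.6116*p^6 - 29.6008*p^5 - 35.5896*p^4 + 49.5308*p^3 + 14.1721*p^2 - 18.324*p + 3.24)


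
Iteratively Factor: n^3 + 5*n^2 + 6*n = (n + 3)*(n^2 + 2*n) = n*(n + 3)*(n + 2)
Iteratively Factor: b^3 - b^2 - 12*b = (b - 4)*(b^2 + 3*b) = (b - 4)*(b + 3)*(b)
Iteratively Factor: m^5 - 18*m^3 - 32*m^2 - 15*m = (m + 1)*(m^4 - m^3 - 17*m^2 - 15*m) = (m - 5)*(m + 1)*(m^3 + 4*m^2 + 3*m) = (m - 5)*(m + 1)^2*(m^2 + 3*m) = m*(m - 5)*(m + 1)^2*(m + 3)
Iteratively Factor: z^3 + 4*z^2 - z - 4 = (z - 1)*(z^2 + 5*z + 4) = (z - 1)*(z + 4)*(z + 1)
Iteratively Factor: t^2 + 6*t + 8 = (t + 4)*(t + 2)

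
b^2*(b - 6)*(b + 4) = b^4 - 2*b^3 - 24*b^2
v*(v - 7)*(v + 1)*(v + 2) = v^4 - 4*v^3 - 19*v^2 - 14*v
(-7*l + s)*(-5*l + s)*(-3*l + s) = -105*l^3 + 71*l^2*s - 15*l*s^2 + s^3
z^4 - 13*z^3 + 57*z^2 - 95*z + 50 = (z - 5)^2*(z - 2)*(z - 1)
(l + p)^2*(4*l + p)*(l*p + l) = 4*l^4*p + 4*l^4 + 9*l^3*p^2 + 9*l^3*p + 6*l^2*p^3 + 6*l^2*p^2 + l*p^4 + l*p^3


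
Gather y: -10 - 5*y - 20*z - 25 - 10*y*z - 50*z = y*(-10*z - 5) - 70*z - 35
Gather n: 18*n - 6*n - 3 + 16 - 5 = 12*n + 8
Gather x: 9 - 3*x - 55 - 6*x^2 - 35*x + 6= -6*x^2 - 38*x - 40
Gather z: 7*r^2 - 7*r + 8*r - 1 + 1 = 7*r^2 + r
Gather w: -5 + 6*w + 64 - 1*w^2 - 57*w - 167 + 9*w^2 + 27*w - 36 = 8*w^2 - 24*w - 144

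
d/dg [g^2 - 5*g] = 2*g - 5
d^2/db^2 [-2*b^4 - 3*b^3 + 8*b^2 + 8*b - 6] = -24*b^2 - 18*b + 16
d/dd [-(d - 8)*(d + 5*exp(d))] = -5*d*exp(d) - 2*d + 35*exp(d) + 8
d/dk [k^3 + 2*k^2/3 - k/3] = 3*k^2 + 4*k/3 - 1/3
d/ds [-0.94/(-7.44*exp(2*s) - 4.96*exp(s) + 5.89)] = (-13.9872*exp(s) - 4.6624)*exp(s)/(7.44*exp(2*s) + 4.96*exp(s) - 5.89)^2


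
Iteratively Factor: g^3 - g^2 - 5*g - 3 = (g - 3)*(g^2 + 2*g + 1) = (g - 3)*(g + 1)*(g + 1)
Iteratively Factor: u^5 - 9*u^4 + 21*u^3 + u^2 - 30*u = (u - 3)*(u^4 - 6*u^3 + 3*u^2 + 10*u) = (u - 3)*(u - 2)*(u^3 - 4*u^2 - 5*u) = u*(u - 3)*(u - 2)*(u^2 - 4*u - 5) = u*(u - 5)*(u - 3)*(u - 2)*(u + 1)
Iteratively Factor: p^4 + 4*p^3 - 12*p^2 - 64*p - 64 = (p + 2)*(p^3 + 2*p^2 - 16*p - 32) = (p - 4)*(p + 2)*(p^2 + 6*p + 8) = (p - 4)*(p + 2)*(p + 4)*(p + 2)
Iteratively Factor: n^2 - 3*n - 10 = (n + 2)*(n - 5)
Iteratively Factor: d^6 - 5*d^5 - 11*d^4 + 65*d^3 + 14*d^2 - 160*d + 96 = (d + 2)*(d^5 - 7*d^4 + 3*d^3 + 59*d^2 - 104*d + 48) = (d + 2)*(d + 3)*(d^4 - 10*d^3 + 33*d^2 - 40*d + 16) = (d - 4)*(d + 2)*(d + 3)*(d^3 - 6*d^2 + 9*d - 4) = (d - 4)*(d - 1)*(d + 2)*(d + 3)*(d^2 - 5*d + 4) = (d - 4)^2*(d - 1)*(d + 2)*(d + 3)*(d - 1)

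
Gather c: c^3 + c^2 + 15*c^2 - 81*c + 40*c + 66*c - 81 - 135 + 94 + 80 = c^3 + 16*c^2 + 25*c - 42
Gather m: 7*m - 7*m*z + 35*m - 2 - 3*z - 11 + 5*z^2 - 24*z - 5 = m*(42 - 7*z) + 5*z^2 - 27*z - 18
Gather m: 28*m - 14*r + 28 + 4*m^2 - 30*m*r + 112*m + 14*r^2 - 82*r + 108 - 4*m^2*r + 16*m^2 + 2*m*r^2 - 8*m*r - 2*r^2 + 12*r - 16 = m^2*(20 - 4*r) + m*(2*r^2 - 38*r + 140) + 12*r^2 - 84*r + 120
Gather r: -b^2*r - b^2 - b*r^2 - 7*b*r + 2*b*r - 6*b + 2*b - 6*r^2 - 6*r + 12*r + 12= -b^2 - 4*b + r^2*(-b - 6) + r*(-b^2 - 5*b + 6) + 12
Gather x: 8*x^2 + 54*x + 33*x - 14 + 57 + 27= 8*x^2 + 87*x + 70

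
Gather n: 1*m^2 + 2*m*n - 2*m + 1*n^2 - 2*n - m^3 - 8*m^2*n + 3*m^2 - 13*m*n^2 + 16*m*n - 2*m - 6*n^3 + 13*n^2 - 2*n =-m^3 + 4*m^2 - 4*m - 6*n^3 + n^2*(14 - 13*m) + n*(-8*m^2 + 18*m - 4)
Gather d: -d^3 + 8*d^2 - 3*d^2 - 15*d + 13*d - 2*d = -d^3 + 5*d^2 - 4*d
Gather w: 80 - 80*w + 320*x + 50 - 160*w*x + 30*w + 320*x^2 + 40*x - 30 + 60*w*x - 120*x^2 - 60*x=w*(-100*x - 50) + 200*x^2 + 300*x + 100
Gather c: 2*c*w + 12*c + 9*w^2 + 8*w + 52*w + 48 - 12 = c*(2*w + 12) + 9*w^2 + 60*w + 36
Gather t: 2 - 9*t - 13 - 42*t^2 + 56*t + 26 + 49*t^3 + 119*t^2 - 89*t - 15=49*t^3 + 77*t^2 - 42*t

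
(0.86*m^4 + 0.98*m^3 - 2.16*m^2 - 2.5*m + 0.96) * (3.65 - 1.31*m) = -1.1266*m^5 + 1.8552*m^4 + 6.4066*m^3 - 4.609*m^2 - 10.3826*m + 3.504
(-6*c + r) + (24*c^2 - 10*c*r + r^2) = 24*c^2 - 10*c*r - 6*c + r^2 + r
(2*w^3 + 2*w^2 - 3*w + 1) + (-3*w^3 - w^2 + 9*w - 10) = -w^3 + w^2 + 6*w - 9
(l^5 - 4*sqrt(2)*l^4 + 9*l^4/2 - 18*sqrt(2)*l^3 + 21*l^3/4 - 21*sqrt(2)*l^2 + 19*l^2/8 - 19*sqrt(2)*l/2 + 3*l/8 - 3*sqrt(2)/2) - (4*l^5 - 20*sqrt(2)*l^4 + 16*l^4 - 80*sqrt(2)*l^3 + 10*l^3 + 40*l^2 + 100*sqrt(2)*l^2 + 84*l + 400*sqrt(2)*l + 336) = -3*l^5 - 23*l^4/2 + 16*sqrt(2)*l^4 - 19*l^3/4 + 62*sqrt(2)*l^3 - 121*sqrt(2)*l^2 - 301*l^2/8 - 819*sqrt(2)*l/2 - 669*l/8 - 336 - 3*sqrt(2)/2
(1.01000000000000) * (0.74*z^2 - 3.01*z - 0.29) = 0.7474*z^2 - 3.0401*z - 0.2929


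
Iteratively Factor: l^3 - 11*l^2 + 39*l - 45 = (l - 3)*(l^2 - 8*l + 15) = (l - 3)^2*(l - 5)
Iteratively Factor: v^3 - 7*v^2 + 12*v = (v - 4)*(v^2 - 3*v) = v*(v - 4)*(v - 3)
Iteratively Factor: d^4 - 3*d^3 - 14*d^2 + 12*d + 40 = (d + 2)*(d^3 - 5*d^2 - 4*d + 20) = (d - 2)*(d + 2)*(d^2 - 3*d - 10) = (d - 5)*(d - 2)*(d + 2)*(d + 2)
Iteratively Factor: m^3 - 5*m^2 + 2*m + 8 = (m - 4)*(m^2 - m - 2) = (m - 4)*(m - 2)*(m + 1)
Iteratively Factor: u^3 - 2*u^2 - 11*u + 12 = (u - 1)*(u^2 - u - 12) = (u - 4)*(u - 1)*(u + 3)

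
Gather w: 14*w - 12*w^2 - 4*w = -12*w^2 + 10*w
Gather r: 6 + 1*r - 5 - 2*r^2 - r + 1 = 2 - 2*r^2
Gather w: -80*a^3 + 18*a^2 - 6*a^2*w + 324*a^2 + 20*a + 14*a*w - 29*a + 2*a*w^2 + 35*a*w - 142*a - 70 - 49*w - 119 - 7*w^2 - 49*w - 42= -80*a^3 + 342*a^2 - 151*a + w^2*(2*a - 7) + w*(-6*a^2 + 49*a - 98) - 231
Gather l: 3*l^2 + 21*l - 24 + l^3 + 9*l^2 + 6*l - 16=l^3 + 12*l^2 + 27*l - 40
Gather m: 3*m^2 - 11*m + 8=3*m^2 - 11*m + 8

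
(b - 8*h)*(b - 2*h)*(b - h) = b^3 - 11*b^2*h + 26*b*h^2 - 16*h^3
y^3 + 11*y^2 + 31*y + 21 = (y + 1)*(y + 3)*(y + 7)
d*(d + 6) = d^2 + 6*d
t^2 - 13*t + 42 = (t - 7)*(t - 6)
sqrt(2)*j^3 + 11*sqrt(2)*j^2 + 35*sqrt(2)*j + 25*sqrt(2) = (j + 5)^2*(sqrt(2)*j + sqrt(2))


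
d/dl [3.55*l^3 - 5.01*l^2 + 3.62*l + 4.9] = 10.65*l^2 - 10.02*l + 3.62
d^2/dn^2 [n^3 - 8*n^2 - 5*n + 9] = 6*n - 16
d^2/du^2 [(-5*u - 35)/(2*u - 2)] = -40/(u - 1)^3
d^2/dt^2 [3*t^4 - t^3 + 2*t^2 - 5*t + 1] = 36*t^2 - 6*t + 4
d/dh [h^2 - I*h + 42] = 2*h - I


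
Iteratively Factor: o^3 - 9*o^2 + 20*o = (o - 5)*(o^2 - 4*o) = (o - 5)*(o - 4)*(o)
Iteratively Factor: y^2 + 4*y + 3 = (y + 1)*(y + 3)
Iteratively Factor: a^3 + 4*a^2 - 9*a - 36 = (a - 3)*(a^2 + 7*a + 12) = (a - 3)*(a + 3)*(a + 4)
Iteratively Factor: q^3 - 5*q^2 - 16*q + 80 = (q - 4)*(q^2 - q - 20) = (q - 5)*(q - 4)*(q + 4)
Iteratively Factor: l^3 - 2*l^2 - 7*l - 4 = (l + 1)*(l^2 - 3*l - 4) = (l + 1)^2*(l - 4)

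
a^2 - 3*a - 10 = (a - 5)*(a + 2)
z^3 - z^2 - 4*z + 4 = (z - 2)*(z - 1)*(z + 2)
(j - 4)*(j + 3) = j^2 - j - 12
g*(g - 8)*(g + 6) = g^3 - 2*g^2 - 48*g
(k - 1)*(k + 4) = k^2 + 3*k - 4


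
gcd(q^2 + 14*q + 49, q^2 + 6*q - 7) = q + 7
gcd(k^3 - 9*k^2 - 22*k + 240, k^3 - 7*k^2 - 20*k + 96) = k - 8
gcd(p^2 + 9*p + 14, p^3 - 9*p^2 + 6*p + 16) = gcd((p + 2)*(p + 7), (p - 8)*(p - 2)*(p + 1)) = 1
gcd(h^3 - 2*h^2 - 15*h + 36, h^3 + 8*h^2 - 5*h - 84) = h^2 + h - 12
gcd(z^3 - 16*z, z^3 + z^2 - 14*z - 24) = z - 4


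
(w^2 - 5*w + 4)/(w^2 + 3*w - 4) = (w - 4)/(w + 4)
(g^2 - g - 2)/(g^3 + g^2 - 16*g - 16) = (g - 2)/(g^2 - 16)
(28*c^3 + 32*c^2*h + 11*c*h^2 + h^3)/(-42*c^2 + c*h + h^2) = (-4*c^2 - 4*c*h - h^2)/(6*c - h)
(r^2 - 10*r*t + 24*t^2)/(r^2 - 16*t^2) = (r - 6*t)/(r + 4*t)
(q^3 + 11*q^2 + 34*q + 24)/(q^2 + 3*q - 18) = (q^2 + 5*q + 4)/(q - 3)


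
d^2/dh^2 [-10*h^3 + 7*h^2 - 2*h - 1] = 14 - 60*h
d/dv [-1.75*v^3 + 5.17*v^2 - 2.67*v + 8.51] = -5.25*v^2 + 10.34*v - 2.67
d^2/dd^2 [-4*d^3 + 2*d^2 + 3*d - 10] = 4 - 24*d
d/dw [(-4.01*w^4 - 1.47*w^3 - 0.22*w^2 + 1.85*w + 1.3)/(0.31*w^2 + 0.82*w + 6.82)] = (-2.4862*w^5 - 10.3203*w^4 - 111.8036*w^3 - 30.8301*w^2 - 3.8068*w + 11.551)/(0.0961*w^4 + 0.5084*w^3 + 4.9008*w^2 + 11.1848*w + 46.5124)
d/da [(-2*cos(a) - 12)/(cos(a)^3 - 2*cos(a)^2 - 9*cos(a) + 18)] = 2*(45*cos(a)/2 - 8*cos(2*a) - cos(3*a)/2 + 64)*sin(a)/(cos(a)^3 - 2*cos(a)^2 - 9*cos(a) + 18)^2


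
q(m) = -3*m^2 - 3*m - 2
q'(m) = -6*m - 3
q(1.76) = -16.57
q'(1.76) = -13.56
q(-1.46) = -4.01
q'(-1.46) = 5.76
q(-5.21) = -67.80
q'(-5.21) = 28.26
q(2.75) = -32.94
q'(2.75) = -19.50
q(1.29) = -10.86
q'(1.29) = -10.74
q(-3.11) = -21.69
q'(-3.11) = 15.66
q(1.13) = -9.22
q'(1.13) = -9.78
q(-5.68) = -81.75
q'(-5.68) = 31.08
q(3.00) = -38.00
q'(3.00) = -21.00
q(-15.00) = -632.00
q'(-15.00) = 87.00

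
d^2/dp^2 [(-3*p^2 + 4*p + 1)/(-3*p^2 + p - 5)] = 6*(-9*p^3 - 54*p^2 + 63*p + 23)/(27*p^6 - 27*p^5 + 144*p^4 - 91*p^3 + 240*p^2 - 75*p + 125)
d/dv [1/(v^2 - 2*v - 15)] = 2*(1 - v)/(-v^2 + 2*v + 15)^2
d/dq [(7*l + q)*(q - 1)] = 7*l + 2*q - 1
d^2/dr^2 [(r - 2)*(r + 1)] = 2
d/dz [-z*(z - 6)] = 6 - 2*z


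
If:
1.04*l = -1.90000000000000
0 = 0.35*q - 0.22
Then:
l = -1.83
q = 0.63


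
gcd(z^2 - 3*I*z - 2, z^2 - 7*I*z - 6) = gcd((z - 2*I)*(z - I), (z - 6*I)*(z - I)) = z - I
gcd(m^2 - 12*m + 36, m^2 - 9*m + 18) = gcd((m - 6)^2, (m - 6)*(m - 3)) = m - 6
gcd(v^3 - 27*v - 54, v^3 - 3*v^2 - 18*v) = v^2 - 3*v - 18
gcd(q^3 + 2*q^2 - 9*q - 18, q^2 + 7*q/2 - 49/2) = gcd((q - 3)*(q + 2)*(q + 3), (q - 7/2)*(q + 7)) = 1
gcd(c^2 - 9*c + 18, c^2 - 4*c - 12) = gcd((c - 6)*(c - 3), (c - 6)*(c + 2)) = c - 6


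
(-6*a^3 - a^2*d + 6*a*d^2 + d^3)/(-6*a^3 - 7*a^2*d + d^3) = (6*a^2 - 5*a*d - d^2)/(6*a^2 + a*d - d^2)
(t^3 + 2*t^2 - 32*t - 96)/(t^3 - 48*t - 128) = (t - 6)/(t - 8)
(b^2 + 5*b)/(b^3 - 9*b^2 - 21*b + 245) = b/(b^2 - 14*b + 49)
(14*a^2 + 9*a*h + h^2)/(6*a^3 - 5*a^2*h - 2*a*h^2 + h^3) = (7*a + h)/(3*a^2 - 4*a*h + h^2)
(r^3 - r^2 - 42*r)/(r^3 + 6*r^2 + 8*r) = (r^2 - r - 42)/(r^2 + 6*r + 8)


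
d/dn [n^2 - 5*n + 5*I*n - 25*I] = 2*n - 5 + 5*I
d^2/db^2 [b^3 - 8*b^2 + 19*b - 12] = 6*b - 16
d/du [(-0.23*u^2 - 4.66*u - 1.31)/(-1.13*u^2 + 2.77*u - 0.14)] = (-5.9029*u^2 - 2.8962*u + 4.2811)/(1.2769*u^4 - 6.2602*u^3 + 7.9893*u^2 - 0.7756*u + 0.0196)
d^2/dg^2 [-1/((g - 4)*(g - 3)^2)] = 2*(-3*(g - 4)^2 - 2*(g - 4)*(g - 3) - (g - 3)^2)/((g - 4)^3*(g - 3)^4)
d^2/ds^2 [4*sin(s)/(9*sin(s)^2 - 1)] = 4*(-81*sin(s)^4 + 108*sin(s)^2 + 53)*sin(s)/((3*sin(s) - 1)^3*(3*sin(s) + 1)^3)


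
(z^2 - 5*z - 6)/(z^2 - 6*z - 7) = (z - 6)/(z - 7)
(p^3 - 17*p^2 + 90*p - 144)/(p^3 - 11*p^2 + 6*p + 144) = (p - 3)/(p + 3)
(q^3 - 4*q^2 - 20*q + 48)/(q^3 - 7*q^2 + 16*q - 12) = (q^2 - 2*q - 24)/(q^2 - 5*q + 6)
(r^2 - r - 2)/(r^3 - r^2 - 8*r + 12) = (r + 1)/(r^2 + r - 6)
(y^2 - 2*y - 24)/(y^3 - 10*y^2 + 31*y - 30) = (y^2 - 2*y - 24)/(y^3 - 10*y^2 + 31*y - 30)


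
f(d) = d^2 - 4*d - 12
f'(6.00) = 8.00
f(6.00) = 0.00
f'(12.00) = 20.00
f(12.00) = 84.00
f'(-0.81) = -5.62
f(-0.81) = -8.10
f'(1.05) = -1.90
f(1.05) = -15.10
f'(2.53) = 1.06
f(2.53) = -15.72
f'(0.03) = -3.94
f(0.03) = -12.12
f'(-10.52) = -25.04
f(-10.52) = 140.75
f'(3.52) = 3.04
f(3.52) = -13.69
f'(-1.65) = -7.30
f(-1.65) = -2.68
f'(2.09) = 0.18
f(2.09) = -15.99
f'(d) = 2*d - 4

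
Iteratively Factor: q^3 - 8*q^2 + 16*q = (q - 4)*(q^2 - 4*q) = q*(q - 4)*(q - 4)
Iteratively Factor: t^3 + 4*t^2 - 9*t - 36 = (t - 3)*(t^2 + 7*t + 12) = (t - 3)*(t + 4)*(t + 3)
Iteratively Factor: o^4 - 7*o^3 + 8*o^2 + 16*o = (o)*(o^3 - 7*o^2 + 8*o + 16) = o*(o - 4)*(o^2 - 3*o - 4) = o*(o - 4)*(o + 1)*(o - 4)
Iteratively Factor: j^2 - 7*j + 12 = (j - 3)*(j - 4)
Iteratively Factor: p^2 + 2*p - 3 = (p + 3)*(p - 1)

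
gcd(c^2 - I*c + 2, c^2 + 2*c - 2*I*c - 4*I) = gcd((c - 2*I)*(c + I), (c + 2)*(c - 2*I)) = c - 2*I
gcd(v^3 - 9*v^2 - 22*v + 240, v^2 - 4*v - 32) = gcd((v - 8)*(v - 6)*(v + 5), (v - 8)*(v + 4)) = v - 8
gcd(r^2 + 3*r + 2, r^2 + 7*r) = 1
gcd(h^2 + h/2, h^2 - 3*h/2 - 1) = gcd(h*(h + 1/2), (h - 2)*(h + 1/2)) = h + 1/2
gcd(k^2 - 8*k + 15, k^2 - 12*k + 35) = k - 5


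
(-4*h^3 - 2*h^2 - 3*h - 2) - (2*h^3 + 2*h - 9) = -6*h^3 - 2*h^2 - 5*h + 7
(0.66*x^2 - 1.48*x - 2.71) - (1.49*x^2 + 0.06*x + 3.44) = -0.83*x^2 - 1.54*x - 6.15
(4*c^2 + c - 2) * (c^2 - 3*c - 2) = 4*c^4 - 11*c^3 - 13*c^2 + 4*c + 4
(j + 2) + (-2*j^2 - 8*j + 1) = -2*j^2 - 7*j + 3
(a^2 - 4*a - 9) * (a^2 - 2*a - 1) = a^4 - 6*a^3 - 2*a^2 + 22*a + 9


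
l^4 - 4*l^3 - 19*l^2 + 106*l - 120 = (l - 4)*(l - 3)*(l - 2)*(l + 5)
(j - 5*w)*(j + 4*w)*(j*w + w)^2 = j^4*w^2 - j^3*w^3 + 2*j^3*w^2 - 20*j^2*w^4 - 2*j^2*w^3 + j^2*w^2 - 40*j*w^4 - j*w^3 - 20*w^4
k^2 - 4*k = k*(k - 4)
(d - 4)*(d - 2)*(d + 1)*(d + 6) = d^4 + d^3 - 28*d^2 + 20*d + 48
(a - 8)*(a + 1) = a^2 - 7*a - 8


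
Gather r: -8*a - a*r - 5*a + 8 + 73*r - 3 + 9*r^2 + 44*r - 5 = -13*a + 9*r^2 + r*(117 - a)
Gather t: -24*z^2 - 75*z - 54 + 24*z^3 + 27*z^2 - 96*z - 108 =24*z^3 + 3*z^2 - 171*z - 162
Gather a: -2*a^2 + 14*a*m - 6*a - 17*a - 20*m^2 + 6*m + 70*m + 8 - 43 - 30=-2*a^2 + a*(14*m - 23) - 20*m^2 + 76*m - 65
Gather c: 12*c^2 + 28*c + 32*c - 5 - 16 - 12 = 12*c^2 + 60*c - 33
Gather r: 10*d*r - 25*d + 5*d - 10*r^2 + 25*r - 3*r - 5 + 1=-20*d - 10*r^2 + r*(10*d + 22) - 4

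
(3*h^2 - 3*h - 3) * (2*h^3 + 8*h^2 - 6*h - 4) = 6*h^5 + 18*h^4 - 48*h^3 - 18*h^2 + 30*h + 12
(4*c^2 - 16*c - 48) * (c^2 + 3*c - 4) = 4*c^4 - 4*c^3 - 112*c^2 - 80*c + 192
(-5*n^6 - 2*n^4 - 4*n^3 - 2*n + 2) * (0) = 0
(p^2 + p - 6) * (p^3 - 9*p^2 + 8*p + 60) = p^5 - 8*p^4 - 7*p^3 + 122*p^2 + 12*p - 360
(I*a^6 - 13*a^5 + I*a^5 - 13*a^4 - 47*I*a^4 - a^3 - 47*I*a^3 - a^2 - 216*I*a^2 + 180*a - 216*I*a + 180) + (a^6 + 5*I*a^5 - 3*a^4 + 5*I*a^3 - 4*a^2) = a^6 + I*a^6 - 13*a^5 + 6*I*a^5 - 16*a^4 - 47*I*a^4 - a^3 - 42*I*a^3 - 5*a^2 - 216*I*a^2 + 180*a - 216*I*a + 180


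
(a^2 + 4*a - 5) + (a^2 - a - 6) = 2*a^2 + 3*a - 11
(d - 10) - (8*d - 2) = -7*d - 8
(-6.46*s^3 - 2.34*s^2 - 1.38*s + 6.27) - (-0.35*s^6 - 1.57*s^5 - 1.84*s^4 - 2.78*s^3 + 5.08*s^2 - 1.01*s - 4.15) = 0.35*s^6 + 1.57*s^5 + 1.84*s^4 - 3.68*s^3 - 7.42*s^2 - 0.37*s + 10.42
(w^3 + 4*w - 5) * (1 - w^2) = -w^5 - 3*w^3 + 5*w^2 + 4*w - 5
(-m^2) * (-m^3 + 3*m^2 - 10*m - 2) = m^5 - 3*m^4 + 10*m^3 + 2*m^2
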